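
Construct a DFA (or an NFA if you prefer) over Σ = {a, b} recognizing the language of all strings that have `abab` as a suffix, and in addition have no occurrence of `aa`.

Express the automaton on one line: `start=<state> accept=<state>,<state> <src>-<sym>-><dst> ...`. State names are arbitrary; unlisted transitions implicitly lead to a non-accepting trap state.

start=q0 accept=q5 q0-a->q1 q0-b->q0 q1-a->q2 q1-b->q3 q2-a->q2 q2-b->q2 q3-a->q4 q3-b->q0 q4-a->q2 q4-b->q5 q5-a->q4 q5-b->q0

Run two small machines in parallel and take their product. The first has 5 states tracking how much of the suffix `abab` has currently been matched; the second has 3 states tracking partial matches of the forbidden pattern `aa`. A product state is a pair (one from each), accepting exactly when both do. Minimizing collapses redundant product states.
6 states suffice.
        a   b  
>  q0   q1  q0 
   q1   q2  q3 
   q2   q2  q2 
   q3   q4  q0 
   q4   q2  q5 
 * q5   q4  q0 
(> = start, * = accepting)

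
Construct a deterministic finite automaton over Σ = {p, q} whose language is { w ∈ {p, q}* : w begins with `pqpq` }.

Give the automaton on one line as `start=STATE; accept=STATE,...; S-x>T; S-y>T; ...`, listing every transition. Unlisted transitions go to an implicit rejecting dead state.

Walk along `pqpq` while the input agrees: from S0 take `p` to S1, and so on. Any deviation drops to the rejecting sink S5. Once S4 is reached the prefix is confirmed and every continuation is accepted.
6 states suffice.
        p   q  
>  S0   S1  S5 
   S1   S5  S2 
   S2   S3  S5 
   S3   S5  S4 
 * S4   S4  S4 
   S5   S5  S5 
(> = start, * = accepting)

start=S0; accept=S4; S0-p>S1; S0-q>S5; S1-p>S5; S1-q>S2; S2-p>S3; S2-q>S5; S3-p>S5; S3-q>S4; S4-p>S4; S4-q>S4; S5-p>S5; S5-q>S5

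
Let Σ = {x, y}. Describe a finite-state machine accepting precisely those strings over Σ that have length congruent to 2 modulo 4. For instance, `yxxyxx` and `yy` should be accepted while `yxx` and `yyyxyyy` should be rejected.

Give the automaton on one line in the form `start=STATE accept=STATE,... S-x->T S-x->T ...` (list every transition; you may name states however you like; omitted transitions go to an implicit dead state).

start=S0 accept=S2 S0-x->S1 S0-y->S1 S1-x->S2 S1-y->S2 S2-x->S3 S2-y->S3 S3-x->S0 S3-y->S0

Count input length modulo 4: every symbol advances one step around the cycle S0 → S1 → S2 → S3 → S0. Accept at S2.
        x   y  
>  S0   S1  S1 
   S1   S2  S2 
 * S2   S3  S3 
   S3   S0  S0 
(> = start, * = accepting)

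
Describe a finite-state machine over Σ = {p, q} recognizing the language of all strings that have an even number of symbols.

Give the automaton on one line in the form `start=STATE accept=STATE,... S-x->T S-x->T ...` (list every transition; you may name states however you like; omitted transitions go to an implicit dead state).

start=s0 accept=s0 s0-p->s1 s0-q->s1 s1-p->s0 s1-q->s0

Count input length modulo 2: every symbol advances one step around the cycle s0 → s1 → s0. Accept at s0.
2 states suffice.
        p   q  
>* s0   s1  s1 
   s1   s0  s0 
(> = start, * = accepting)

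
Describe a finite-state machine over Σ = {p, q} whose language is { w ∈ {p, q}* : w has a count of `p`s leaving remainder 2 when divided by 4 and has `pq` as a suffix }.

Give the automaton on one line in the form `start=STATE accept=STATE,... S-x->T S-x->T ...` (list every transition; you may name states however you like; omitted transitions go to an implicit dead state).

Handle the two conditions separately and then intersect. One (4 states) tracks the count of `p`s modulo 4; the other (3 states) tracks how much of the suffix `pq` has currently been matched. Each combined state is a pair, one component from each; accept when both components accept. Equivalent product states are then merged.
       p  q 
>  A   B  A 
   B   C  B 
   C   D  E 
   D   A  D 
 * E   D  F 
   F   D  F 
(> = start, * = accepting)

start=A accept=E A-p->B A-q->A B-p->C B-q->B C-p->D C-q->E D-p->A D-q->D E-p->D E-q->F F-p->D F-q->F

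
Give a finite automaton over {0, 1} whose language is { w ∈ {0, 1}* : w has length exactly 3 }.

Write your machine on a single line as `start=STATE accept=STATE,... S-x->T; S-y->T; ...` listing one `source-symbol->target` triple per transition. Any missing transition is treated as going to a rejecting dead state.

Count input length up to 4: every symbol moves from s0 toward s4, which means 'more than 3' and absorbs. Accept from {s3}.
With 5 states:
        0   1  
>  s0   s1  s1 
   s1   s2  s2 
   s2   s3  s3 
 * s3   s4  s4 
   s4   s4  s4 
(> = start, * = accepting)

start=s0; accept=s3; s0-0->s1; s0-1->s1; s1-0->s2; s1-1->s2; s2-0->s3; s2-1->s3; s3-0->s4; s3-1->s4; s4-0->s4; s4-1->s4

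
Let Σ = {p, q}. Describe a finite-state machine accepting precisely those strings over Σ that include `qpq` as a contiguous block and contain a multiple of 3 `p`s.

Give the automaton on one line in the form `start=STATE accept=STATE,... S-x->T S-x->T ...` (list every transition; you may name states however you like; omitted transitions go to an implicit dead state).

Run two small machines in parallel and take their product. The first has 4 states tracking whether and how much of `qpq` has been seen; the second has 3 states tracking the count of `p`s modulo 3. A product state is a pair (one from each), accepting exactly when both do.
       p  q 
>  A   B  C 
   B   D  E 
   C   F  C 
   D   A  G 
   E   H  E 
   F   D  I 
   G   J  G 
   H   A  K 
   I   K  I 
   J   B  L 
   K   L  K 
 * L   I  L 
(> = start, * = accepting)

start=A accept=L A-p->B A-q->C B-p->D B-q->E C-p->F C-q->C D-p->A D-q->G E-p->H E-q->E F-p->D F-q->I G-p->J G-q->G H-p->A H-q->K I-p->K I-q->I J-p->B J-q->L K-p->L K-q->K L-p->I L-q->L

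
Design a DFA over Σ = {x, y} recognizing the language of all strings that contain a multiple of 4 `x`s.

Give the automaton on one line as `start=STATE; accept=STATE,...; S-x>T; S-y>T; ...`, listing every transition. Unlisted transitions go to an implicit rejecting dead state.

start=S0; accept=S0; S0-x>S1; S0-y>S0; S1-x>S2; S1-y>S1; S2-x>S3; S2-y>S2; S3-x>S0; S3-y>S3

The only thing that matters is how many `x`s have appeared, reduced mod 4. Use one state per residue: S0 for 0, …, S3 for 3. Reading `x` moves to the next residue; anything else stays put. S0 is accepting.
        x   y  
>* S0   S1  S0 
   S1   S2  S1 
   S2   S3  S2 
   S3   S0  S3 
(> = start, * = accepting)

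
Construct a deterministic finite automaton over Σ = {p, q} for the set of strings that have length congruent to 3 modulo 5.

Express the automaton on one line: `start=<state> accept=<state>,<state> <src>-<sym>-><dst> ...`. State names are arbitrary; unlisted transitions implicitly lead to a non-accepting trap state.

Only the length mod 5 matters, so use a 5-cycle: from any state, every input symbol moves to the next state, wrapping s4 back to s0. Mark s3 accepting.
        p   q  
>  s0   s1  s1 
   s1   s2  s2 
   s2   s3  s3 
 * s3   s4  s4 
   s4   s0  s0 
(> = start, * = accepting)

start=s0 accept=s3 s0-p->s1 s0-q->s1 s1-p->s2 s1-q->s2 s2-p->s3 s2-q->s3 s3-p->s4 s3-q->s4 s4-p->s0 s4-q->s0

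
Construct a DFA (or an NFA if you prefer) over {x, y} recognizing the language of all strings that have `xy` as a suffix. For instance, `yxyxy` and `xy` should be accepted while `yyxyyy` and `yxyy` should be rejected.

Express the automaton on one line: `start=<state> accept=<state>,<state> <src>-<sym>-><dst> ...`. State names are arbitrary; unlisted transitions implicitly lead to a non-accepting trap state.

start=S0 accept=S2 S0-x->S1 S0-y->S0 S1-x->S1 S1-y->S2 S2-x->S1 S2-y->S0

Let each state record the length of the longest suffix of the input read so far that is also a prefix of `xy`. S1 means the last symbol is `x`; S2 means the last 2 symbols are `xy`. Accept only at S2, where the string currently ends in `xy`.
3 states suffice.
        x   y  
>  S0   S1  S0 
   S1   S1  S2 
 * S2   S1  S0 
(> = start, * = accepting)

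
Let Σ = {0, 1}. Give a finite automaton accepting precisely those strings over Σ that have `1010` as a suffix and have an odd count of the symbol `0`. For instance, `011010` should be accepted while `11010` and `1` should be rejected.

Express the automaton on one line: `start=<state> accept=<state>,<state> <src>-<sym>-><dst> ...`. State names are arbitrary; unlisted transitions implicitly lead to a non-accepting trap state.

Build one automaton per condition and run them in lockstep. One (5 states) tracks how much of the suffix `1010` has currently been matched; the other (2 states) tracks the count of `0`s modulo 2. Each combined state is a pair, one component from each; accept when both components accept. Minimizing collapses redundant product states.
A 6-state machine:
        0   1  
>  s0   s1  s0 
   s1   s0  s2 
   s2   s3  s2 
   s3   s1  s4 
   s4   s5  s0 
 * s5   s0  s2 
(> = start, * = accepting)

start=s0 accept=s5 s0-0->s1 s0-1->s0 s1-0->s0 s1-1->s2 s2-0->s3 s2-1->s2 s3-0->s1 s3-1->s4 s4-0->s5 s4-1->s0 s5-0->s0 s5-1->s2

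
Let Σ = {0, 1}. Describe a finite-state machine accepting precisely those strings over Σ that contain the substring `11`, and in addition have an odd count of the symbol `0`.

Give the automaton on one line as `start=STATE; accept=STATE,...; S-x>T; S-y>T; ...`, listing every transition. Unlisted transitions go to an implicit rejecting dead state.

Build one automaton per condition and run them in lockstep. One (3 states) tracks whether and how much of `11` has been seen; the other (2 states) tracks the count of `0`s modulo 2. Each combined state is a pair, one component from each; accept when both components accept.
6 states suffice.
        0   1  
>  q0   q1  q2 
   q1   q0  q3 
   q2   q1  q4 
   q3   q0  q5 
   q4   q5  q4 
 * q5   q4  q5 
(> = start, * = accepting)

start=q0; accept=q5; q0-0>q1; q0-1>q2; q1-0>q0; q1-1>q3; q2-0>q1; q2-1>q4; q3-0>q0; q3-1>q5; q4-0>q5; q4-1>q4; q5-0>q4; q5-1>q5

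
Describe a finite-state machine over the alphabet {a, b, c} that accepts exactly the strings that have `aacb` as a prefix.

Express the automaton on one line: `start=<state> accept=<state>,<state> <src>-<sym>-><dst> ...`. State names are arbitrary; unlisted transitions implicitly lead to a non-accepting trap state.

Walk along `aacb` while the input agrees: from q0 take `a` to q1, and so on. Any deviation drops to the rejecting sink q5. Once q4 is reached the prefix is confirmed and every continuation is accepted.
A 6-state machine:
        a   b   c  
>  q0   q1  q5  q5 
   q1   q2  q5  q5 
   q2   q5  q5  q3 
   q3   q5  q4  q5 
 * q4   q4  q4  q4 
   q5   q5  q5  q5 
(> = start, * = accepting)

start=q0 accept=q4 q0-a->q1 q0-b->q5 q0-c->q5 q1-a->q2 q1-b->q5 q1-c->q5 q2-a->q5 q2-b->q5 q2-c->q3 q3-a->q5 q3-b->q4 q3-c->q5 q4-a->q4 q4-b->q4 q4-c->q4 q5-a->q5 q5-b->q5 q5-c->q5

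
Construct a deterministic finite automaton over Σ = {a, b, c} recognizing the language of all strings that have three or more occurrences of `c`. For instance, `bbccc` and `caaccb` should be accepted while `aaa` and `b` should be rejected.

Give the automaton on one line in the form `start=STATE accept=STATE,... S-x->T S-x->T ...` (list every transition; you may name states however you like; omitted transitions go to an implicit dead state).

start=S0 accept=S3,S4 S0-a->S0 S0-b->S0 S0-c->S1 S1-a->S1 S1-b->S1 S1-c->S2 S2-a->S2 S2-b->S2 S2-c->S3 S3-a->S3 S3-b->S3 S3-c->S4 S4-a->S4 S4-b->S4 S4-c->S4

Only the number of `c`s matters, and only up to 4. Make a chain S0 → S1 → S2 → S3 → S4 advanced by each `c` (with S4 absorbing); every other symbol self-loops. The accepting set is {S3, S4}.
5 states suffice.
        a   b   c  
>  S0   S0  S0  S1 
   S1   S1  S1  S2 
   S2   S2  S2  S3 
 * S3   S3  S3  S4 
 * S4   S4  S4  S4 
(> = start, * = accepting)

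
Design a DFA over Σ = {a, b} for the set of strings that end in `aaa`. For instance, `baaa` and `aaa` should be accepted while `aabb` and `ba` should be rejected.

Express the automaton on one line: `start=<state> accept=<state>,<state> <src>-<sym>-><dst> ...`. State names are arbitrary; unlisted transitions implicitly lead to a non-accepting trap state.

start=q0 accept=q3 q0-a->q1 q0-b->q0 q1-a->q2 q1-b->q0 q2-a->q3 q2-b->q0 q3-a->q3 q3-b->q0

Remember how much of `aaa` the current input suffix matches. State q0 means no match yet; q1 means the last symbol is `a`; q2 means the last 2 symbols are `aa`; q3 means the last 3 symbols are `aaa`. Only q3 accepts. On a mismatch, fall back to the longest proper suffix that is still a prefix of `aaa`.
A 4-state machine:
        a   b  
>  q0   q1  q0 
   q1   q2  q0 
   q2   q3  q0 
 * q3   q3  q0 
(> = start, * = accepting)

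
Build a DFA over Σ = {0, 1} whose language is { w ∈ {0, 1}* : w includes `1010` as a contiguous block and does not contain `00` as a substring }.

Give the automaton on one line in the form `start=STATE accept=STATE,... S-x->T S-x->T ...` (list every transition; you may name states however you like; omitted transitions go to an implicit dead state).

Build one automaton per condition and run them in lockstep. One (5 states) tracks whether and how much of `1010` has been seen; the other (3 states) tracks partial matches of the forbidden pattern `00`. Each combined state is a pair, one component from each; accept when both components accept.
12 states suffice.
          0    1  
>  q0     q1   q2 
   q1     q3   q2 
   q2     q4   q2 
   q3     q3   q5 
   q4     q3   q6 
   q5     q7   q5 
   q6     q8   q2 
   q7     q3   q9 
 * q8    q10  q11 
   q9    q10   q5 
   q10   q10  q10 
 * q11    q8  q11 
(> = start, * = accepting)

start=q0 accept=q8,q11 q0-0->q1 q0-1->q2 q1-0->q3 q1-1->q2 q2-0->q4 q2-1->q2 q3-0->q3 q3-1->q5 q4-0->q3 q4-1->q6 q5-0->q7 q5-1->q5 q6-0->q8 q6-1->q2 q7-0->q3 q7-1->q9 q8-0->q10 q8-1->q11 q9-0->q10 q9-1->q5 q10-0->q10 q10-1->q10 q11-0->q8 q11-1->q11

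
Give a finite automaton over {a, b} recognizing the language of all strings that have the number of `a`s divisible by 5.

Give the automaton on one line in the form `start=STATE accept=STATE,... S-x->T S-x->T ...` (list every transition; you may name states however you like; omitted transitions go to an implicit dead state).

start=q0 accept=q0 q0-a->q1 q0-b->q0 q1-a->q2 q1-b->q1 q2-a->q3 q2-b->q2 q3-a->q4 q3-b->q3 q4-a->q0 q4-b->q4

The only thing that matters is how many `a`s have appeared, reduced mod 5. Use one state per residue: q0 for 0, …, q4 for 4. Reading `a` moves to the next residue; anything else stays put. q0 is accepting.
With 5 states:
        a   b  
>* q0   q1  q0 
   q1   q2  q1 
   q2   q3  q2 
   q3   q4  q3 
   q4   q0  q4 
(> = start, * = accepting)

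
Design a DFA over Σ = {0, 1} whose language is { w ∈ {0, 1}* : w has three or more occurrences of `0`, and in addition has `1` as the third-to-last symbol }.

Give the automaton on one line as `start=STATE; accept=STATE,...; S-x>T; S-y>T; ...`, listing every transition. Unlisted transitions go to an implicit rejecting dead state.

Run two small machines in parallel and take their product. One (5 states) tracks the count of `0`s, saturating at 4; the other (15 states) tracks the last 3 symbols read. Each combined state is a pair, one component from each; accept when both components accept. After merging equivalent states the machine shrinks.
15 states suffice.
          0    1  
>  S0     S1   S0 
   S1     S2   S3 
   S2     S4   S5 
   S3     S6   S3 
   S4     S4   S7 
   S5     S8   S9 
   S6    S10   S5 
   S7     S8  S11 
   S8    S10  S12 
   S9    S13   S9 
 * S10    S4   S7 
   S11   S13  S14 
 * S12    S8  S11 
 * S13   S10  S12 
 * S14   S13  S14 
(> = start, * = accepting)

start=S0; accept=S10,S12,S13,S14; S0-0>S1; S0-1>S0; S1-0>S2; S1-1>S3; S2-0>S4; S2-1>S5; S3-0>S6; S3-1>S3; S4-0>S4; S4-1>S7; S5-0>S8; S5-1>S9; S6-0>S10; S6-1>S5; S7-0>S8; S7-1>S11; S8-0>S10; S8-1>S12; S9-0>S13; S9-1>S9; S10-0>S4; S10-1>S7; S11-0>S13; S11-1>S14; S12-0>S8; S12-1>S11; S13-0>S10; S13-1>S12; S14-0>S13; S14-1>S14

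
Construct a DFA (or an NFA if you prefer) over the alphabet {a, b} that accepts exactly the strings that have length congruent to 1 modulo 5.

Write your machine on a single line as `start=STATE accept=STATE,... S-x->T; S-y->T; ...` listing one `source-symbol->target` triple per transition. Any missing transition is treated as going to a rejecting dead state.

start=S0; accept=S1; S0-a->S1; S0-b->S1; S1-a->S2; S1-b->S2; S2-a->S3; S2-b->S3; S3-a->S4; S3-b->S4; S4-a->S0; S4-b->S0

Count input length modulo 5: every symbol advances one step around the cycle S0 → S1 → S2 → S3 → S4 → S0. Accept at S1.
A 5-state machine:
        a   b  
>  S0   S1  S1 
 * S1   S2  S2 
   S2   S3  S3 
   S3   S4  S4 
   S4   S0  S0 
(> = start, * = accepting)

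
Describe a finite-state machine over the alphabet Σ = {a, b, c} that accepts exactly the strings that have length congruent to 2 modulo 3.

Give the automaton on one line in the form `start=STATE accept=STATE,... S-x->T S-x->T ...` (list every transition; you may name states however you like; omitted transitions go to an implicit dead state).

Only the length mod 3 matters, so use a 3-cycle: from any state, every input symbol moves to the next state, wrapping q2 back to q0. Mark q2 accepting.
A 3-state machine:
        a   b   c  
>  q0   q1  q1  q1 
   q1   q2  q2  q2 
 * q2   q0  q0  q0 
(> = start, * = accepting)

start=q0 accept=q2 q0-a->q1 q0-b->q1 q0-c->q1 q1-a->q2 q1-b->q2 q1-c->q2 q2-a->q0 q2-b->q0 q2-c->q0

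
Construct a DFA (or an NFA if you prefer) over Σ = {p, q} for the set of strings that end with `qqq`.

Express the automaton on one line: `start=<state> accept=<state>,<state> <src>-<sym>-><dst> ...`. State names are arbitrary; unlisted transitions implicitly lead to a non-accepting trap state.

start=s0 accept=s3 s0-p->s0 s0-q->s1 s1-p->s0 s1-q->s2 s2-p->s0 s2-q->s3 s3-p->s0 s3-q->s3

Remember how much of `qqq` the current input suffix matches. State s0 means no match yet; s1 means the last symbol is `q`; s2 means the last 2 symbols are `qq`; s3 means the last 3 symbols are `qqq`. Only s3 accepts. On a mismatch, fall back to the longest proper suffix that is still a prefix of `qqq`.
A 4-state machine:
        p   q  
>  s0   s0  s1 
   s1   s0  s2 
   s2   s0  s3 
 * s3   s0  s3 
(> = start, * = accepting)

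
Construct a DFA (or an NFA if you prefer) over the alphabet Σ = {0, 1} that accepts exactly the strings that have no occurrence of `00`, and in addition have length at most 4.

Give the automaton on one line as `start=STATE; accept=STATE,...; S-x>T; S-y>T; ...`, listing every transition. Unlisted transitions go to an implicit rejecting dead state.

Build one automaton per condition and run them in lockstep. One (3 states) tracks partial matches of the forbidden pattern `00`; the other (6 states) tracks the input length, saturating at 5. Each combined state is a pair, one component from each; accept when both components accept.
15 states suffice.
          0    1  
>* S0     S1   S2 
 * S1     S3   S4 
 * S2     S5   S4 
   S3     S6   S6 
 * S4     S7   S8 
 * S5     S6   S8 
   S6     S9   S9 
 * S7     S9  S10 
 * S8    S11  S10 
   S9    S12  S12 
 * S10   S13  S14 
 * S11   S12  S14 
   S12   S12  S12 
   S13   S12  S14 
   S14   S13  S14 
(> = start, * = accepting)

start=S0; accept=S0,S1,S2,S4,S5,S7,S8,S10,S11; S0-0>S1; S0-1>S2; S1-0>S3; S1-1>S4; S2-0>S5; S2-1>S4; S3-0>S6; S3-1>S6; S4-0>S7; S4-1>S8; S5-0>S6; S5-1>S8; S6-0>S9; S6-1>S9; S7-0>S9; S7-1>S10; S8-0>S11; S8-1>S10; S9-0>S12; S9-1>S12; S10-0>S13; S10-1>S14; S11-0>S12; S11-1>S14; S12-0>S12; S12-1>S12; S13-0>S12; S13-1>S14; S14-0>S13; S14-1>S14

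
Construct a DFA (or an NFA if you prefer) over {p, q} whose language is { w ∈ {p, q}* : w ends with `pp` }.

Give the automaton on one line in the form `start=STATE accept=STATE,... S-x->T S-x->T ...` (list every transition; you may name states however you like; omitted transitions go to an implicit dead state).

start=S0 accept=S2 S0-p->S1 S0-q->S0 S1-p->S2 S1-q->S0 S2-p->S2 S2-q->S0

Let each state record the length of the longest suffix of the input read so far that is also a prefix of `pp`. S1 means the last symbol is `p`; S2 means the last 2 symbols are `pp`. Accept only at S2, where the string currently ends in `pp`.
3 states suffice.
        p   q  
>  S0   S1  S0 
   S1   S2  S0 
 * S2   S2  S0 
(> = start, * = accepting)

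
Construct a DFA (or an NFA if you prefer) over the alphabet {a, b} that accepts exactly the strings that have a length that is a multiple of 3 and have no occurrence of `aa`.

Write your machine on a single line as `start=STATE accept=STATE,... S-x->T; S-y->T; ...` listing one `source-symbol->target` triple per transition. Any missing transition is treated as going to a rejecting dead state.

Handle the two conditions separately and then intersect. One (3 states) tracks the input length modulo 3; the other (3 states) tracks partial matches of the forbidden pattern `aa`. Each combined state is a pair, one component from each; accept when both components accept. After merging equivalent states the machine shrinks.
        a   b  
>* q0   q1  q2 
   q1   q3  q4 
   q2   q5  q4 
   q3   q3  q3 
   q4   q6  q0 
   q5   q3  q0 
 * q6   q3  q2 
(> = start, * = accepting)

start=q0; accept=q0,q6; q0-a->q1; q0-b->q2; q1-a->q3; q1-b->q4; q2-a->q5; q2-b->q4; q3-a->q3; q3-b->q3; q4-a->q6; q4-b->q0; q5-a->q3; q5-b->q0; q6-a->q3; q6-b->q2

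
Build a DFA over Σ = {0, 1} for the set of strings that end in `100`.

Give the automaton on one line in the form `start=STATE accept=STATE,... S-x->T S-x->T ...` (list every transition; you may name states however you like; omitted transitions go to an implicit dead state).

start=q0 accept=q3 q0-0->q0 q0-1->q1 q1-0->q2 q1-1->q1 q2-0->q3 q2-1->q1 q3-0->q0 q3-1->q1

Remember how much of `100` the current input suffix matches. State q0 means no match yet; q1 means the last symbol is `1`; q2 means the last 2 symbols are `10`; q3 means the last 3 symbols are `100`. Only q3 accepts. On a mismatch, fall back to the longest proper suffix that is still a prefix of `100`.
4 states suffice.
        0   1  
>  q0   q0  q1 
   q1   q2  q1 
   q2   q3  q1 
 * q3   q0  q1 
(> = start, * = accepting)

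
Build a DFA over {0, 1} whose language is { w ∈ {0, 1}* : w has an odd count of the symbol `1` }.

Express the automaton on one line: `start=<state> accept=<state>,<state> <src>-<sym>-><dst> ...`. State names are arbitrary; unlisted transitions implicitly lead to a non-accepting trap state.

start=s0 accept=s1 s0-0->s0 s0-1->s1 s1-0->s1 s1-1->s0

The only thing that matters is how many `1`s have appeared, reduced mod 2. Use one state per residue: s0 for 0, …, s1 for 1. Reading `1` moves to the next residue; anything else stays put. s1 is accepting.
2 states suffice.
        0   1  
>  s0   s0  s1 
 * s1   s1  s0 
(> = start, * = accepting)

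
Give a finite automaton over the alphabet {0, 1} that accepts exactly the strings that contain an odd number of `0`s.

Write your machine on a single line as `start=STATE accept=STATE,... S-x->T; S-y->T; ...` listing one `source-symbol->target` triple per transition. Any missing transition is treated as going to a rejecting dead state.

start=q0; accept=q1; q0-0->q1; q0-1->q0; q1-0->q0; q1-1->q1

The only thing that matters is how many `0`s have appeared, reduced mod 2. Use one state per residue: q0 for 0, …, q1 for 1. Reading `0` moves to the next residue; anything else stays put. q1 is accepting.
A 2-state machine:
        0   1  
>  q0   q1  q0 
 * q1   q0  q1 
(> = start, * = accepting)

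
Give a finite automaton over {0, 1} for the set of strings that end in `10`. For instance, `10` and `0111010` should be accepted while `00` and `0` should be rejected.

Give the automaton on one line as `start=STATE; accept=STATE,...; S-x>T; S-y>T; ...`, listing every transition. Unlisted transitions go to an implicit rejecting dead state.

start=s0; accept=s2; s0-0>s0; s0-1>s1; s1-0>s2; s1-1>s1; s2-0>s0; s2-1>s1

Let each state record the length of the longest suffix of the input read so far that is also a prefix of `10`. s1 means the last symbol is `1`; s2 means the last 2 symbols are `10`. Accept only at s2, where the string currently ends in `10`.
3 states suffice.
        0   1  
>  s0   s0  s1 
   s1   s2  s1 
 * s2   s0  s1 
(> = start, * = accepting)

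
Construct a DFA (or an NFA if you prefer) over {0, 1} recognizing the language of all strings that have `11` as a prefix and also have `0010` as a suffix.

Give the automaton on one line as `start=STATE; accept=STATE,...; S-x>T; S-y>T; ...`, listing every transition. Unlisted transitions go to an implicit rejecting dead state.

start=q0; accept=q7; q0-0>q1; q0-1>q2; q1-0>q1; q1-1>q1; q2-0>q1; q2-1>q3; q3-0>q4; q3-1>q3; q4-0>q5; q4-1>q3; q5-0>q5; q5-1>q6; q6-0>q7; q6-1>q3; q7-0>q5; q7-1>q3

Run two small machines in parallel and take their product. The first has 4 states tracking whether the input so far still matches the prefix `11`; the second has 5 states tracking how much of the suffix `0010` has currently been matched. A product state is a pair (one from each), accepting exactly when both do. After merging equivalent states the machine shrinks.
        0   1  
>  q0   q1  q2 
   q1   q1  q1 
   q2   q1  q3 
   q3   q4  q3 
   q4   q5  q3 
   q5   q5  q6 
   q6   q7  q3 
 * q7   q5  q3 
(> = start, * = accepting)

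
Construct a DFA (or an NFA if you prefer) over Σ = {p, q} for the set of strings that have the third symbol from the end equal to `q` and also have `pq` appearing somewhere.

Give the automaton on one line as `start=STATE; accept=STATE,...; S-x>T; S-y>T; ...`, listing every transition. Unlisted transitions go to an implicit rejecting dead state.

start=S0; accept=S7,S8,S9,S10; S0-p>S1; S0-q>S2; S1-p>S1; S1-q>S3; S2-p>S4; S2-q>S2; S3-p>S5; S3-q>S6; S4-p>S1; S4-q>S7; S5-p>S8; S5-q>S7; S6-p>S9; S6-q>S10; S7-p>S5; S7-q>S6; S8-p>S1; S8-q>S3; S9-p>S8; S9-q>S7; S10-p>S9; S10-q>S10

Build one automaton per condition and run them in lockstep. One (15 states) tracks the last 3 symbols read; the other (3 states) tracks whether and how much of `pq` has been seen. Each combined state is a pair, one component from each; accept when both components accept. Minimizing collapses redundant product states.
11 states suffice.
          p    q  
>  S0     S1   S2 
   S1     S1   S3 
   S2     S4   S2 
   S3     S5   S6 
   S4     S1   S7 
   S5     S8   S7 
   S6     S9  S10 
 * S7     S5   S6 
 * S8     S1   S3 
 * S9     S8   S7 
 * S10    S9  S10 
(> = start, * = accepting)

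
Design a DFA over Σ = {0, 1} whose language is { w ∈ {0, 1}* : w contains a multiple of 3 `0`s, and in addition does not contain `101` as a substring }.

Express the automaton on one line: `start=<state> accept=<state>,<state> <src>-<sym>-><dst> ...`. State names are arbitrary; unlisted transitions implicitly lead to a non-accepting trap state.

Run two small machines in parallel and take their product. The first has 3 states tracking the count of `0`s modulo 3; the second has 4 states tracking partial matches of the forbidden pattern `101`. A product state is a pair (one from each), accepting exactly when both do. Equivalent product states are then merged.
A 10-state machine:
        0   1  
>* q0   q1  q2 
   q1   q3  q4 
 * q2   q5  q2 
   q3   q0  q6 
   q4   q7  q4 
   q5   q3  q8 
   q6   q9  q6 
   q7   q0  q8 
   q8   q8  q8 
 * q9   q1  q8 
(> = start, * = accepting)

start=q0 accept=q0,q2,q9 q0-0->q1 q0-1->q2 q1-0->q3 q1-1->q4 q2-0->q5 q2-1->q2 q3-0->q0 q3-1->q6 q4-0->q7 q4-1->q4 q5-0->q3 q5-1->q8 q6-0->q9 q6-1->q6 q7-0->q0 q7-1->q8 q8-0->q8 q8-1->q8 q9-0->q1 q9-1->q8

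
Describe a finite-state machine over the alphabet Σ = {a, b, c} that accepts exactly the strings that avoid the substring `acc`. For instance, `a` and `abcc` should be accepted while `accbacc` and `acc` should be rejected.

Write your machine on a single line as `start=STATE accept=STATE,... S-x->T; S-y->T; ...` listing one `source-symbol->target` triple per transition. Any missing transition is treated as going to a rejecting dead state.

Track partial matches of the forbidden pattern `acc`. State s3 is a dead state reached once `acc` has occurred; every other state accepts. s0 means no part of `acc` is currently matched.
With 4 states:
        a   b   c  
>* s0   s1  s0  s0 
 * s1   s1  s0  s2 
 * s2   s1  s0  s3 
   s3   s3  s3  s3 
(> = start, * = accepting)

start=s0; accept=s0,s1,s2; s0-a->s1; s0-b->s0; s0-c->s0; s1-a->s1; s1-b->s0; s1-c->s2; s2-a->s1; s2-b->s0; s2-c->s3; s3-a->s3; s3-b->s3; s3-c->s3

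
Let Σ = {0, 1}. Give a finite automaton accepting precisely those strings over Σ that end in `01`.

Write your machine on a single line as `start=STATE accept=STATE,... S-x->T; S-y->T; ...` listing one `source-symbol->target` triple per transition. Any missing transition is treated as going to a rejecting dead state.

start=S0; accept=S2; S0-0->S1; S0-1->S0; S1-0->S1; S1-1->S2; S2-0->S1; S2-1->S0

Let each state record the length of the longest suffix of the input read so far that is also a prefix of `01`. S1 means the last symbol is `0`; S2 means the last 2 symbols are `01`. Accept only at S2, where the string currently ends in `01`.
A 3-state machine:
        0   1  
>  S0   S1  S0 
   S1   S1  S2 
 * S2   S1  S0 
(> = start, * = accepting)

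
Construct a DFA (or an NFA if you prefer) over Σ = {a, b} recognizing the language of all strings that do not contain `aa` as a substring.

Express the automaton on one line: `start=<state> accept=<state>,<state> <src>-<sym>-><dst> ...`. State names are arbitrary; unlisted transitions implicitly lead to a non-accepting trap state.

start=S0 accept=S0,S1 S0-a->S1 S0-b->S0 S1-a->S2 S1-b->S0 S2-a->S2 S2-b->S2

This is the complement of 'contains `aa`'. Use the same substring-matching states — S0 through S2 holding how much of `aa` has just been matched — but flip the accepting set: everything except the trap S2 accepts.
        a   b  
>* S0   S1  S0 
 * S1   S2  S0 
   S2   S2  S2 
(> = start, * = accepting)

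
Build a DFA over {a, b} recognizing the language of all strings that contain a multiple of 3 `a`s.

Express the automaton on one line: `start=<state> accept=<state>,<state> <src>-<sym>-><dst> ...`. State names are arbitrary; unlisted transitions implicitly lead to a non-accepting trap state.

The only thing that matters is how many `a`s have appeared, reduced mod 3. Use one state per residue: S0 for 0, …, S2 for 2. Reading `a` moves to the next residue; anything else stays put. S0 is accepting.
3 states suffice.
        a   b  
>* S0   S1  S0 
   S1   S2  S1 
   S2   S0  S2 
(> = start, * = accepting)

start=S0 accept=S0 S0-a->S1 S0-b->S0 S1-a->S2 S1-b->S1 S2-a->S0 S2-b->S2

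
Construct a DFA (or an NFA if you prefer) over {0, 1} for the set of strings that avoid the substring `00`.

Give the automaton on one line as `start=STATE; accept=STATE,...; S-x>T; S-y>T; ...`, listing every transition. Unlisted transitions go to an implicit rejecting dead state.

start=A; accept=A,B; A-0>B; A-1>A; B-0>C; B-1>A; C-0>C; C-1>C

Track partial matches of the forbidden pattern `00`. State C is a dead state reached once `00` has occurred; every other state accepts. A means no part of `00` is currently matched.
With 3 states:
       0  1 
>* A   B  A 
 * B   C  A 
   C   C  C 
(> = start, * = accepting)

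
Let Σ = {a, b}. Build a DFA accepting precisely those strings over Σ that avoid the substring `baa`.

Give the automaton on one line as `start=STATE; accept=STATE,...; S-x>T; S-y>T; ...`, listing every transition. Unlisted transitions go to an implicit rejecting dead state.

start=S0; accept=S0,S1,S2; S0-a>S0; S0-b>S1; S1-a>S2; S1-b>S1; S2-a>S3; S2-b>S1; S3-a>S3; S3-b>S3

This is the complement of 'contains `baa`'. Use the same substring-matching states — S0 through S3 holding how much of `baa` has just been matched — but flip the accepting set: everything except the trap S3 accepts.
With 4 states:
        a   b  
>* S0   S0  S1 
 * S1   S2  S1 
 * S2   S3  S1 
   S3   S3  S3 
(> = start, * = accepting)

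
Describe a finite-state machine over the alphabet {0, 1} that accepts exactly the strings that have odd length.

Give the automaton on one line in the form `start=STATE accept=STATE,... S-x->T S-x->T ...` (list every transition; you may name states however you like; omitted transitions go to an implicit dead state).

Count input length modulo 2: every symbol advances one step around the cycle A → B → A. Accept at B.
       0  1 
>  A   B  B 
 * B   A  A 
(> = start, * = accepting)

start=A accept=B A-0->B A-1->B B-0->A B-1->A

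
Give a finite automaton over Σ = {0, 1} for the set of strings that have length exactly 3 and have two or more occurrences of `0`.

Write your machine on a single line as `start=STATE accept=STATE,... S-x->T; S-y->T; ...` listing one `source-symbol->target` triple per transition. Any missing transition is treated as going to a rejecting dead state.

Handle the two conditions separately and then intersect. One (5 states) tracks the input length, saturating at 4; the other (4 states) tracks the count of `0`s, saturating at 3. Each combined state is a pair, one component from each; accept when both components accept. Minimizing collapses redundant product states.
7 states suffice.
        0   1  
>  q0   q1  q2 
   q1   q3  q4 
   q2   q4  q5 
   q3   q6  q6 
   q4   q6  q5 
   q5   q5  q5 
 * q6   q5  q5 
(> = start, * = accepting)

start=q0; accept=q6; q0-0->q1; q0-1->q2; q1-0->q3; q1-1->q4; q2-0->q4; q2-1->q5; q3-0->q6; q3-1->q6; q4-0->q6; q4-1->q5; q5-0->q5; q5-1->q5; q6-0->q5; q6-1->q5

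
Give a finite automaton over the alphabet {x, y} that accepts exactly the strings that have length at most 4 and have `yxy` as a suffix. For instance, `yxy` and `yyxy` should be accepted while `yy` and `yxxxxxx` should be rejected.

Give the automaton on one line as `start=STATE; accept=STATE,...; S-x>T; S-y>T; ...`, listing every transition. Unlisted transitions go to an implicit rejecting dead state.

start=A; accept=G; A-x>B; A-y>C; B-x>D; B-y>E; C-x>F; C-y>E; D-x>D; D-y>D; E-x>F; E-y>D; F-x>D; F-y>G; G-x>D; G-y>D

Handle the two conditions separately and then intersect. One (6 states) tracks the input length, saturating at 5; the other (4 states) tracks how much of the suffix `yxy` has currently been matched. Each combined state is a pair, one component from each; accept when both components accept. Minimizing collapses redundant product states.
A 7-state machine:
       x  y 
>  A   B  C 
   B   D  E 
   C   F  E 
   D   D  D 
   E   F  D 
   F   D  G 
 * G   D  D 
(> = start, * = accepting)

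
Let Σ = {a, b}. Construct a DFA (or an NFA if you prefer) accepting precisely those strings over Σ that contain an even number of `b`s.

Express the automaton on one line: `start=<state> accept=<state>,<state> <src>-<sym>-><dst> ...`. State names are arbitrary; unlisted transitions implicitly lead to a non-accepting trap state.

Keep the running count of `b`s modulo 2: each `b` advances along the cycle q0 → q1 → q0 while other symbols loop. Accept at q0.
With 2 states:
        a   b  
>* q0   q0  q1 
   q1   q1  q0 
(> = start, * = accepting)

start=q0 accept=q0 q0-a->q0 q0-b->q1 q1-a->q1 q1-b->q0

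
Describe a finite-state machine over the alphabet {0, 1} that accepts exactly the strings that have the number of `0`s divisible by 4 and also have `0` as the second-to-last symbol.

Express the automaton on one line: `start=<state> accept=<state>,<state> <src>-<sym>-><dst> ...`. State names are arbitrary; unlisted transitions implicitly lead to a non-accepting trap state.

Build one automaton per condition and run them in lockstep. The first has 4 states tracking the count of `0`s modulo 4; the second has 7 states tracking the last 2 symbols read. A product state is a pair (one from each), accepting exactly when both do.
A 19-state machine:
       0  1 
>  A   B  C 
   B   D  E 
   C   F  G 
   D   H  I 
   E   J  K 
   F   D  E 
   G   F  G 
   H   L  M 
   I   N  O 
   J   H  I 
   K   J  K 
 * L   P  Q 
   M   R  S 
   N   L  M 
   O   N  O 
   P   D  E 
 * Q   F  G 
   R   P  Q 
   S   R  S 
(> = start, * = accepting)

start=A accept=L,Q A-0->B A-1->C B-0->D B-1->E C-0->F C-1->G D-0->H D-1->I E-0->J E-1->K F-0->D F-1->E G-0->F G-1->G H-0->L H-1->M I-0->N I-1->O J-0->H J-1->I K-0->J K-1->K L-0->P L-1->Q M-0->R M-1->S N-0->L N-1->M O-0->N O-1->O P-0->D P-1->E Q-0->F Q-1->G R-0->P R-1->Q S-0->R S-1->S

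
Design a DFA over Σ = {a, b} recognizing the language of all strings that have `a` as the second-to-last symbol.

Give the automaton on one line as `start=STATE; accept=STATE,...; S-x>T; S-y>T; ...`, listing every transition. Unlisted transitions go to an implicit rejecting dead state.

start=S0; accept=S3,S4; S0-a>S1; S0-b>S2; S1-a>S3; S1-b>S4; S2-a>S5; S2-b>S6; S3-a>S3; S3-b>S4; S4-a>S5; S4-b>S6; S5-a>S3; S5-b>S4; S6-a>S5; S6-b>S6

A DFA must remember the last 2 symbols (since which symbol is second-to-last isn't known until the input ends). Use one state per possible window of the last ≤2 symbols; accept from those whose window starts with `a`.
With 7 states:
        a   b  
>  S0   S1  S2 
   S1   S3  S4 
   S2   S5  S6 
 * S3   S3  S4 
 * S4   S5  S6 
   S5   S3  S4 
   S6   S5  S6 
(> = start, * = accepting)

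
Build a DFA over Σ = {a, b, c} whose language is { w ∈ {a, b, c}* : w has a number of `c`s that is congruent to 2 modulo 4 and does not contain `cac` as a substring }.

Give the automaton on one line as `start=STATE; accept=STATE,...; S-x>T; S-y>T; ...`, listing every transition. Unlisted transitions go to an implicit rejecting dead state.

start=s0; accept=s4,s6,s7; s0-a>s0; s0-b>s0; s0-c>s1; s1-a>s2; s1-b>s3; s1-c>s4; s2-a>s3; s2-b>s3; s2-c>s5; s3-a>s3; s3-b>s3; s3-c>s4; s4-a>s6; s4-b>s7; s4-c>s8; s5-a>s5; s5-b>s5; s5-c>s5; s6-a>s7; s6-b>s7; s6-c>s5; s7-a>s7; s7-b>s7; s7-c>s8; s8-a>s9; s8-b>s10; s8-c>s11; s9-a>s10; s9-b>s10; s9-c>s5; s10-a>s10; s10-b>s10; s10-c>s11; s11-a>s12; s11-b>s0; s11-c>s1; s12-a>s0; s12-b>s0; s12-c>s5

Run two small machines in parallel and take their product. The first has 4 states tracking the count of `c`s modulo 4; the second has 4 states tracking partial matches of the forbidden pattern `cac`. A product state is a pair (one from each), accepting exactly when both do. Minimizing collapses redundant product states.
A 13-state machine:
          a    b    c  
>  s0     s0   s0   s1 
   s1     s2   s3   s4 
   s2     s3   s3   s5 
   s3     s3   s3   s4 
 * s4     s6   s7   s8 
   s5     s5   s5   s5 
 * s6     s7   s7   s5 
 * s7     s7   s7   s8 
   s8     s9  s10  s11 
   s9    s10  s10   s5 
   s10   s10  s10  s11 
   s11   s12   s0   s1 
   s12    s0   s0   s5 
(> = start, * = accepting)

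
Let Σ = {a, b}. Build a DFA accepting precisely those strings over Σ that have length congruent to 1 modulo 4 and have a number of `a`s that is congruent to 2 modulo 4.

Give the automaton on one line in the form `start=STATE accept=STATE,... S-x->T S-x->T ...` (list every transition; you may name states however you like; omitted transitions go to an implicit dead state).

start=S0 accept=S14 S0-a->S1 S0-b->S2 S1-a->S3 S1-b->S4 S2-a->S4 S2-b->S5 S3-a->S6 S3-b->S7 S4-a->S7 S4-b->S8 S5-a->S8 S5-b->S9 S6-a->S0 S6-b->S10 S7-a->S10 S7-b->S11 S8-a->S11 S8-b->S12 S9-a->S12 S9-b->S0 S10-a->S2 S10-b->S13 S11-a->S13 S11-b->S14 S12-a->S14 S12-b->S1 S13-a->S5 S13-b->S15 S14-a->S15 S14-b->S3 S15-a->S9 S15-b->S6

Run two small machines in parallel and take their product. One (4 states) tracks the input length modulo 4; the other (4 states) tracks the count of `a`s modulo 4. Each combined state is a pair, one component from each; accept when both components accept.
16 states suffice.
          a    b  
>  S0     S1   S2 
   S1     S3   S4 
   S2     S4   S5 
   S3     S6   S7 
   S4     S7   S8 
   S5     S8   S9 
   S6     S0  S10 
   S7    S10  S11 
   S8    S11  S12 
   S9    S12   S0 
   S10    S2  S13 
   S11   S13  S14 
   S12   S14   S1 
   S13    S5  S15 
 * S14   S15   S3 
   S15    S9   S6 
(> = start, * = accepting)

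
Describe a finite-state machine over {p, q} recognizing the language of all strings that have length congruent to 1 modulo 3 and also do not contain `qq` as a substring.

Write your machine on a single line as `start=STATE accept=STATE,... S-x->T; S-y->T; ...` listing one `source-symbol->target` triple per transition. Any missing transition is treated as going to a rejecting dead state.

start=A; accept=B,C; A-p->B; A-q->C; B-p->D; B-q->E; C-p->D; C-q->F; D-p->A; D-q->G; E-p->A; E-q->H; F-p->H; F-q->H; G-p->B; G-q->I; H-p->I; H-q->I; I-p->F; I-q->F

Handle the two conditions separately and then intersect. One (3 states) tracks the input length modulo 3; the other (3 states) tracks partial matches of the forbidden pattern `qq`. Each combined state is a pair, one component from each; accept when both components accept.
       p  q 
>  A   B  C 
 * B   D  E 
 * C   D  F 
   D   A  G 
   E   A  H 
   F   H  H 
   G   B  I 
   H   I  I 
   I   F  F 
(> = start, * = accepting)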